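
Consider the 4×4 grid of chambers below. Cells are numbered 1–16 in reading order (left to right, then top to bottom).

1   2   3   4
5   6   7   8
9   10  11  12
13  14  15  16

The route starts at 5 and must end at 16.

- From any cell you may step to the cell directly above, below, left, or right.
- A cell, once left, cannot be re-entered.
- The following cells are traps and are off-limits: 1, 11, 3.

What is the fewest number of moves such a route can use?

The Manhattan distance from 5 to 16 is |2−4| + |1−4| = 5, so at least 5 moves are needed.
A route of 5 moves achieves this: 5 → 9 → 13 → 14 → 15 → 16.
Since 5 matches the lower bound, it is optimal.

5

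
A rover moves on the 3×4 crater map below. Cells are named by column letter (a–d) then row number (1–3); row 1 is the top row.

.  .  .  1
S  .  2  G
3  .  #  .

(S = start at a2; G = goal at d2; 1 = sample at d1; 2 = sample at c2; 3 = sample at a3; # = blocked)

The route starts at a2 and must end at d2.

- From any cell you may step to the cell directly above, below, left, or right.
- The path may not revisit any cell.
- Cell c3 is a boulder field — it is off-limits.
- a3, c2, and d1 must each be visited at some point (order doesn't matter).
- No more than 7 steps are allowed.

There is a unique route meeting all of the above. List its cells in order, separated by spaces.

The budget equals the shortest possible length, so every move has to be on a shortest route through the required cells.
Route from a2: down to a3, right to b3, up to b2, right to c2, up to c1, right to d1, down to d2 — 7 moves in all.
Check: all required cells visited; 7 ≤ 7 moves.

a2 a3 b3 b2 c2 c1 d1 d2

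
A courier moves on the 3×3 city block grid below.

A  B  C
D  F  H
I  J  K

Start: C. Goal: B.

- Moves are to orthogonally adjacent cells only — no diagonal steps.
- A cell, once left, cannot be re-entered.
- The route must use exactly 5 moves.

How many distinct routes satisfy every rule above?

Need simple routes of exactly 5 moves from C to B (Manhattan distance 1, so 2 moves are spent on a detour and 2 undoing it).
Enumerating: C H K J F B | C H F D A B.
That gives 2 routes.

2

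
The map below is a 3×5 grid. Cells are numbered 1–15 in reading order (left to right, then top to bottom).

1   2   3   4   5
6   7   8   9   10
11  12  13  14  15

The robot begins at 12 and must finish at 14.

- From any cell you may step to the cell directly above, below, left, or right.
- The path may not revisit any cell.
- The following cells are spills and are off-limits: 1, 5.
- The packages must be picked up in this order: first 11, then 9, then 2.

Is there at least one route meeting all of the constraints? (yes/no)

no

Ignoring the required order, 5 revisit-free routes from 12 to 14 pass through all of 11, 9, and 2; the waypoint orders that occur are 11 → 2 → 9 (5) — never 11 → 9 → 2.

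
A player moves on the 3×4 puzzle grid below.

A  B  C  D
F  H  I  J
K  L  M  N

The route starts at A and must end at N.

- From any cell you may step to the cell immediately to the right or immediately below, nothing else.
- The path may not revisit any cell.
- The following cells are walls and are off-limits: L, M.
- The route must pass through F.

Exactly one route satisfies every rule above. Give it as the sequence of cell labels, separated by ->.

Moves only go right or down, so the column and row indices never decrease.
Route from A: down 1 to F, right 3 to J, down 1 to N — 5 moves in all.
Check: all required cells visited.

A -> F -> H -> I -> J -> N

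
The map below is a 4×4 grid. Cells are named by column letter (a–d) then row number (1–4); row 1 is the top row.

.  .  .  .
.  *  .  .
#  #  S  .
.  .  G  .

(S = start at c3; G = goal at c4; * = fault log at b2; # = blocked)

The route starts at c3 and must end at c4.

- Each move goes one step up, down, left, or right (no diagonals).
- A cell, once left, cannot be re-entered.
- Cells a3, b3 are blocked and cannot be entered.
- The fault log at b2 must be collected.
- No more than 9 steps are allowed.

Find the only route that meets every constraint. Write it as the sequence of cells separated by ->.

c3 -> c2 -> b2 -> b1 -> c1 -> d1 -> d2 -> d3 -> d4 -> c4

Any route must reach b2 and still end at c4 within 9 moves, so the order of the required stops is forced.
Route from c3: up 1 to c2, left 1 to b2, up 1 to b1, right 2 to d1, down 3 to d4, left 1 to c4 — 9 moves in all.
Check: all required cells visited; 9 ≤ 9 moves.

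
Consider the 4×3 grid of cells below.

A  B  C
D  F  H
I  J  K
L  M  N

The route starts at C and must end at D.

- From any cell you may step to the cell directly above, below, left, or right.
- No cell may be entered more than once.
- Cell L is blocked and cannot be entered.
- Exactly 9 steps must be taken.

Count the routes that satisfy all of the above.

2

Need simple routes of exactly 9 moves from C to D (Manhattan distance 3, so 3 moves are spent on a detour and 3 undoing it).
Enumerating: C H K N M J F B A D | C B F H K N M J I D.
That gives 2 routes.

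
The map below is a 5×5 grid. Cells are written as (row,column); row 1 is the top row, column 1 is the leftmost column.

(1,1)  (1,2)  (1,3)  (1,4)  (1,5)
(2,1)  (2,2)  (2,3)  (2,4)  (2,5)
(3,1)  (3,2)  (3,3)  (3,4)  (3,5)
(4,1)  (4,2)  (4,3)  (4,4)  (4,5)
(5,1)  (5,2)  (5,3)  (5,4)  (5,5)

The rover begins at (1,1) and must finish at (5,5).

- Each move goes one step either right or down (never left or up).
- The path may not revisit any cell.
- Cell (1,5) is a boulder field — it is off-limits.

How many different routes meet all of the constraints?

A right/down-only route from (1,1) to (5,5) makes exactly 4 down-moves and 4 right-moves in some order.
With no other constraints that would be C(8,4) = 70 routes.
Subtract routes through each blocked cell (inclusion–exclusion for overlaps): − through (1,5): 1 → 69.
That gives 69 routes.

69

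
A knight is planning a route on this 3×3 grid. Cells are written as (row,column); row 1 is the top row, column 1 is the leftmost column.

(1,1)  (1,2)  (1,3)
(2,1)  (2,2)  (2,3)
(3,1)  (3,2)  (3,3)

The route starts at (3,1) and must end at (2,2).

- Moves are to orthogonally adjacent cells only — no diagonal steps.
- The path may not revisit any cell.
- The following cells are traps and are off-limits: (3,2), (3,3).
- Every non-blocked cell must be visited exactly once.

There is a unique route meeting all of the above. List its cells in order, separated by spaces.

Need to visit all 7 open cells exactly once, starting at (3,1) and ending at (2,2).
Route from (3,1): up 2 to (1,1), right 2 to (1,3), down 1 to (2,3), left 1 to (2,2) — 6 moves in all.
Check: all 7 open cells covered.

(3,1) (2,1) (1,1) (1,2) (1,3) (2,3) (2,2)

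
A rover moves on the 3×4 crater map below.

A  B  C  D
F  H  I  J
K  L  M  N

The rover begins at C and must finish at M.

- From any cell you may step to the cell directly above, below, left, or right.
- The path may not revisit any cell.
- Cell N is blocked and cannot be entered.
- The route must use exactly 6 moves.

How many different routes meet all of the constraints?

6

Need simple routes of exactly 6 moves from C to M (Manhattan distance 2, so 2 moves are spent on a detour and 2 undoing it).
Enumerating: C I H F K L M | C B H F K L M | C B A F K L M | C B A F H L M | C B A F H I M | C D J I H L M.
That gives 6 routes.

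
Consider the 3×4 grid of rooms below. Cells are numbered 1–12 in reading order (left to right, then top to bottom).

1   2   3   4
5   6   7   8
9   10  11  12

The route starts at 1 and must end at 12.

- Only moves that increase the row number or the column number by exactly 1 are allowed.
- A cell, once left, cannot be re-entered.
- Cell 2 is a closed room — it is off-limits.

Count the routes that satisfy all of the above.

A right/down-only route from 1 to 12 makes exactly 2 down-moves and 3 right-moves in some order.
With no other constraints that would be C(5,2) = 10 routes.
Subtract routes through each blocked cell (inclusion–exclusion for overlaps): − through 2: 6 → 4.
That gives 4 routes.

4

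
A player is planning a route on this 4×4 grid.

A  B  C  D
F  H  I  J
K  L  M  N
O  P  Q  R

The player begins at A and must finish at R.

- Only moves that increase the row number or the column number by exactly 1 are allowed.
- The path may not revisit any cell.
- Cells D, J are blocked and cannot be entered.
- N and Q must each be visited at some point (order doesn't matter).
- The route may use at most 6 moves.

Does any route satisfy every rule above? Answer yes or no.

Q is below but to the left of N: going N → Q would need a leftward move and Q → N an upward move, so no right/down-only route can visit both required cells.

no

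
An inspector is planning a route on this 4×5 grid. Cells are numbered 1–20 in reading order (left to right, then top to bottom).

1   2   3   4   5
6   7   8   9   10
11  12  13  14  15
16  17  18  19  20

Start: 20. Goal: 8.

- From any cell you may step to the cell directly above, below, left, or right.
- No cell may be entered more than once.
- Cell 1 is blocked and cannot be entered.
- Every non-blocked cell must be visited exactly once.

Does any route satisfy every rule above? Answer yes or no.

One route that works: 20 → 15 → 10 → 5 → 4 → 9 → 14 → 19 → 18 → 13 → 12 → 17 → 16 → 11 → 6 → 7 → 2 → 3 → 8.

yes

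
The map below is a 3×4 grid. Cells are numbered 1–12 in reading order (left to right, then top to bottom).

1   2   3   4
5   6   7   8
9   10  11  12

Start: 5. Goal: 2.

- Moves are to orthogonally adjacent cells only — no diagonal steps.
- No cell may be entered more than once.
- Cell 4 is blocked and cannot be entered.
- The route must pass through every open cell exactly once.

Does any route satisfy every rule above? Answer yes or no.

no

Colour the cells like a checkerboard: each orthogonal step flips colour, so a Hamiltonian route alternates colours. Here there are 6 cells of one colour and 5 of the other, with start on the same colour as the goal — the counts and endpoints can't be arranged into an alternating sequence of length 11, so no Hamiltonian route exists.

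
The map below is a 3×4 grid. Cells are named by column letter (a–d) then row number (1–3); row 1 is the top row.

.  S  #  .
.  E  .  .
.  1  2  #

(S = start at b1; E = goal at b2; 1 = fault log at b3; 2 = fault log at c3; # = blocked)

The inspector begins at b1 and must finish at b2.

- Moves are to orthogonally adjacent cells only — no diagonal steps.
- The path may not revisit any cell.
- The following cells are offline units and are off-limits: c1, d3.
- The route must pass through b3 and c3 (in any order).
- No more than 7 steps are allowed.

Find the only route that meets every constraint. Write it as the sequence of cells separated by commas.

The 7-move cap with required stops at b3, c3 leaves no slack for detours.
Route from b1: left 1 to a1, down 2 to a3, right 2 to c3, up 1 to c2, left 1 to b2 — 7 moves in all.
Check: all required cells visited; 7 ≤ 7 moves.

b1, a1, a2, a3, b3, c3, c2, b2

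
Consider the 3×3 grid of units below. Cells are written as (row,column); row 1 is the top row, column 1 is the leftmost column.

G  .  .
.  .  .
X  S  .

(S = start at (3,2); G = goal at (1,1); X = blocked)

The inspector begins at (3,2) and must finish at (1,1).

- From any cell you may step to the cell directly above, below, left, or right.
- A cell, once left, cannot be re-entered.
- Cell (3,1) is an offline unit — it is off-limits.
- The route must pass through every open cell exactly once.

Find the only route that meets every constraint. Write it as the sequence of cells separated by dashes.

Need to visit all 8 open cells exactly once, starting at (3,2) and ending at (1,1).
Cell (3,3) has only two open neighbours ((2,3) and (3,2)), so the path must pass straight through it: one of those is the cell it's entered from and the other is where it exits.
Route from (3,2): right to (3,3), 2× up (reaching (1,3)), left to (1,2), down to (2,2), left to (2,1), up to (1,1) — 7 moves in all.
Check: all 8 open cells covered.

(3,2) - (3,3) - (2,3) - (1,3) - (1,2) - (2,2) - (2,1) - (1,1)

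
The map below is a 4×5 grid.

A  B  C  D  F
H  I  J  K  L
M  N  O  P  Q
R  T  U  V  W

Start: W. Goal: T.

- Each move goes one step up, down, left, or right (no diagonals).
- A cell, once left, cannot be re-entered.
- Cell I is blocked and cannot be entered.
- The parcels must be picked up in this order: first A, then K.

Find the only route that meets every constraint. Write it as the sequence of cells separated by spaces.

W Q L F D C B A H M N O J K P V U T

The waypoints must appear in the order A, K, with no cell reused.
Route from W: up 3 to F, left 4 to A, down 2 to M, right 2 to O, up 1 to J, right 1 to K, down 2 to V, left 2 to T — 17 moves in all.
Check: order respected (A at step 7, K at step 13).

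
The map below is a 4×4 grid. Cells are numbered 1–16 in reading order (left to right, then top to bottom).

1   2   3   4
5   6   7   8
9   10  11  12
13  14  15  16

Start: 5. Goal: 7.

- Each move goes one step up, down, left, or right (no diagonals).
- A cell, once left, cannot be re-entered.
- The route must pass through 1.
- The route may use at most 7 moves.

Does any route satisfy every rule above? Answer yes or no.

One route that works: 5 → 1 → 2 → 6 → 7.

yes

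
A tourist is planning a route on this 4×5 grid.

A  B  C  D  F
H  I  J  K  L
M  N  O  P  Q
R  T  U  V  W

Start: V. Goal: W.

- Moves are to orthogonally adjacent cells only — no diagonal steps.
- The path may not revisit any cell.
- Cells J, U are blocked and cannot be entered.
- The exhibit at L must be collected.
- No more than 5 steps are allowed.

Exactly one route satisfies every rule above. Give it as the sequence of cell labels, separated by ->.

Any route must reach L and still end at W within 5 moves, so the order of the required stops is forced.
Route from V: 2× up (reaching K), right to L, 2× down (reaching W) — 5 moves in all.
Check: all required cells visited; 5 ≤ 5 moves.

V -> P -> K -> L -> Q -> W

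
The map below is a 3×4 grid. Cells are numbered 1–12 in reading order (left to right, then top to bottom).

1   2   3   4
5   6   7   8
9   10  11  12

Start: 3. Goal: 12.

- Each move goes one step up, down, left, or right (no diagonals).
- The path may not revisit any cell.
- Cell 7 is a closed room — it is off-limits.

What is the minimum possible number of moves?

3

The Manhattan distance from 3 to 12 is |1−3| + |3−4| = 3, so at least 3 moves are needed.
A route of 3 moves achieves this: 3 → 4 → 8 → 12.
Since 3 matches the lower bound, it is optimal.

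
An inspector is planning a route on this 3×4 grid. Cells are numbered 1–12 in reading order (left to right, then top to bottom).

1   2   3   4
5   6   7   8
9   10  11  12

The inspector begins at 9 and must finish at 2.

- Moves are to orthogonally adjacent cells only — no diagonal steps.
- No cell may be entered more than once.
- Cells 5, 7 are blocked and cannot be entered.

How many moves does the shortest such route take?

The Manhattan distance from 9 to 2 is |3−1| + |1−2| = 3, so at least 3 moves are needed.
A route of 3 moves achieves this: 9 → 10 → 6 → 2.
Since 3 matches the lower bound, it is optimal.

3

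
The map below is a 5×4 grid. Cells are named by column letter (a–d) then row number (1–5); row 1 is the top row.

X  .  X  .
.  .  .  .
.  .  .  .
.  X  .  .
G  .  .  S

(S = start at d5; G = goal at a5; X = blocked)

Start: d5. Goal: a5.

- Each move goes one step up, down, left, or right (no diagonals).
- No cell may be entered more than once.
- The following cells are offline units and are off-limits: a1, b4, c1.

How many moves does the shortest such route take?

3

The Manhattan distance from d5 to a5 is |5−5| + |4−1| = 3, so at least 3 moves are needed.
A route of 3 moves achieves this: d5 → c5 → b5 → a5.
Since 3 matches the lower bound, it is optimal.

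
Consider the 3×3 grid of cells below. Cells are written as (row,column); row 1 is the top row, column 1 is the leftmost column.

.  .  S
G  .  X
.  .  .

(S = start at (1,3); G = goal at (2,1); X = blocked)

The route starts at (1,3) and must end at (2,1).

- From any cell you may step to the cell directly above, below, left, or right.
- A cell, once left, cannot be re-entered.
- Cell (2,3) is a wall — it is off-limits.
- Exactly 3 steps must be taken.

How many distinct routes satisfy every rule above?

Need simple routes of exactly 3 moves from (1,3) to (2,1) (Manhattan distance 3, so 0 moves are spent on a detour and 0 undoing it).
Enumerating: (1,3) (1,2) (2,2) (2,1) | (1,3) (1,2) (1,1) (2,1).
That gives 2 routes.

2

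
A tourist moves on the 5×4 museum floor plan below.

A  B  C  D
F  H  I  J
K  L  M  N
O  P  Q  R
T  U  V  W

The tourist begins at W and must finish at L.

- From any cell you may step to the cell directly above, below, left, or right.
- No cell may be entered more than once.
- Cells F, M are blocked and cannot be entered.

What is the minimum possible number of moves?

4

The Manhattan distance from W to L is |5−3| + |4−2| = 4, so at least 4 moves are needed.
A route of 4 moves achieves this: W → R → Q → P → L.
Since 4 matches the lower bound, it is optimal.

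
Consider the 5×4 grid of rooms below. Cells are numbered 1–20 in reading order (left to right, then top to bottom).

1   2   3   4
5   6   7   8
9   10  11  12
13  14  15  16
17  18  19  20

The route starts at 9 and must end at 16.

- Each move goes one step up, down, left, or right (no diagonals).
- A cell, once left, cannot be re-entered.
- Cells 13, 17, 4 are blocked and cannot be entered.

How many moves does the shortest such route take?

The Manhattan distance from 9 to 16 is |3−4| + |1−4| = 4, so at least 4 moves are needed.
A route of 4 moves achieves this: 9 → 10 → 14 → 15 → 16.
Since 4 matches the lower bound, it is optimal.

4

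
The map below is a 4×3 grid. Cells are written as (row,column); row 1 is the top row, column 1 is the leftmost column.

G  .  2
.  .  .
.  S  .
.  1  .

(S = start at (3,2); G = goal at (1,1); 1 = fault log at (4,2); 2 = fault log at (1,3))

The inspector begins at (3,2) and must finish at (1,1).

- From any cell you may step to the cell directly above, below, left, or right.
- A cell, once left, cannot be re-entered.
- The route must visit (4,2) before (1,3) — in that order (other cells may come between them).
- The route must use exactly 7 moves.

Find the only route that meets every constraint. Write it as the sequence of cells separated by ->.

(3,2) -> (4,2) -> (4,3) -> (3,3) -> (2,3) -> (1,3) -> (1,2) -> (1,1)

The waypoints must appear in the order (4,2), (1,3), with no cell reused.
Route from (3,2): down 1 to (4,2), right 1 to (4,3), up 3 to (1,3), left 2 to (1,1) — 7 moves in all.
Check: order respected (1 at step 1, 2 at step 5); 7 moves as required.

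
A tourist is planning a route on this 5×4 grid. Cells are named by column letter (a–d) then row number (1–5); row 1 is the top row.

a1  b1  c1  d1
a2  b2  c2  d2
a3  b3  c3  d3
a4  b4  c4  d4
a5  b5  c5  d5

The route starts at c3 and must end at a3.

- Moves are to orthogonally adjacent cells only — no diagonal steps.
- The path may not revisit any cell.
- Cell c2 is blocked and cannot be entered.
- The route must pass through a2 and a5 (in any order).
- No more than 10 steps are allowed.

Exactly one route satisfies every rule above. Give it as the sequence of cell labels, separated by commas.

The budget equals the shortest possible length, so every move has to be on a shortest route through the required cells.
Route from c3: down 2 to c5, left 2 to a5, up 1 to a4, right 1 to b4, up 2 to b2, left 1 to a2, down 1 to a3 — 10 moves in all.
Check: all required cells visited; 10 ≤ 10 moves.

c3, c4, c5, b5, a5, a4, b4, b3, b2, a2, a3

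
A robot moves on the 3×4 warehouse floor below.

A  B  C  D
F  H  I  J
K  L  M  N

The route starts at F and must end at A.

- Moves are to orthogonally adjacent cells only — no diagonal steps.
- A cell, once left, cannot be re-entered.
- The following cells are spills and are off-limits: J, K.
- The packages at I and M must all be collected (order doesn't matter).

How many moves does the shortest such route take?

7

Any route passes through I and M in some order between F and A. Summing Manhattan distances along each leg and taking the cheapest ordering (F → M → I → A) gives a lower bound of 3 + 1 + 3 = 7 moves.
A route of 7 moves achieves this: F → H → L → M → I → C → B → A.
Since 7 matches the lower bound, it is optimal.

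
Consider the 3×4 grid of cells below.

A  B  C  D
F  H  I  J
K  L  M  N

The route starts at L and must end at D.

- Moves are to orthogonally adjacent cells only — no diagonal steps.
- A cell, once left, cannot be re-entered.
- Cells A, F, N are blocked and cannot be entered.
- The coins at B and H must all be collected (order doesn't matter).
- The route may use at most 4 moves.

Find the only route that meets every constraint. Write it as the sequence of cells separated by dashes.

L - H - B - C - D

Any route must reach B and H and still end at D within 4 moves, so the order of the required stops is forced.
Route from L: 2× up (reaching B), 2× right (reaching D) — 4 moves in all.
Check: all required cells visited; 4 ≤ 4 moves.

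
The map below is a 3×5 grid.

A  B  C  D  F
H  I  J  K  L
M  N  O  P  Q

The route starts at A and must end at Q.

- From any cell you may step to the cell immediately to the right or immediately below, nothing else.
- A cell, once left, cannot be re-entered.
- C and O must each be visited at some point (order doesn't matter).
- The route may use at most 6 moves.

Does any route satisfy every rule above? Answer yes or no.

One route that works: A → B → C → J → O → P → Q.

yes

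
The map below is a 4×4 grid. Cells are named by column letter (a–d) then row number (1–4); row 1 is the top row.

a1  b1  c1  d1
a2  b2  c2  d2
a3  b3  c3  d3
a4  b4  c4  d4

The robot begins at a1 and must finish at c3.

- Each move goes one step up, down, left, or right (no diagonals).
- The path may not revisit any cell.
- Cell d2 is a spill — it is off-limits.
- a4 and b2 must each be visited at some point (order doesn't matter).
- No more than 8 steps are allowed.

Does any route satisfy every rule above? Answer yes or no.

One route that works: a1 → a2 → a3 → a4 → b4 → b3 → b2 → c2 → c3.

yes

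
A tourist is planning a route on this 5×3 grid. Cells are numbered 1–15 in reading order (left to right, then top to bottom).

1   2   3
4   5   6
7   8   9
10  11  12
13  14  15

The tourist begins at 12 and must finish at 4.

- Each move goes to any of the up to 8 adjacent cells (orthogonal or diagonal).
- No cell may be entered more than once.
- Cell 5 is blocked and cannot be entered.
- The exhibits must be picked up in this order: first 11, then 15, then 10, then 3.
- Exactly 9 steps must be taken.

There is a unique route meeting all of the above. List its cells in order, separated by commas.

12, 11, 15, 14, 10, 8, 6, 3, 2, 4

The waypoints must appear in the order 11, 15, 10, 3, with no cell reused.
Route from 12: left 1 to 11, down-right 1 to 15, left 1 to 14, up-left 1 to 10, up-right 2 to 6, up 1 to 3, left 1 to 2, down-left 1 to 4 — 9 moves in all.
Check: order respected (11 at step 1, 15 at step 2, 10 at step 4, 3 at step 7); 9 moves as required.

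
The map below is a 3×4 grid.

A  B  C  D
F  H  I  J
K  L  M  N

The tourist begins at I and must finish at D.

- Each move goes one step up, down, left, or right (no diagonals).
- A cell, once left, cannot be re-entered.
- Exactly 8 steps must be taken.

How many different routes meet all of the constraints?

7

Need simple routes of exactly 8 moves from I to D (Manhattan distance 2, so 3 moves are spent on a detour and 3 undoing it).
Enumerating: I C B H L M N J D | I M L H F A B C D | I M L K F A B C D | I M L K F H B C D | I H L K F A B C D | I H F K L M N J D | I J N M L H B C D.
That gives 7 routes.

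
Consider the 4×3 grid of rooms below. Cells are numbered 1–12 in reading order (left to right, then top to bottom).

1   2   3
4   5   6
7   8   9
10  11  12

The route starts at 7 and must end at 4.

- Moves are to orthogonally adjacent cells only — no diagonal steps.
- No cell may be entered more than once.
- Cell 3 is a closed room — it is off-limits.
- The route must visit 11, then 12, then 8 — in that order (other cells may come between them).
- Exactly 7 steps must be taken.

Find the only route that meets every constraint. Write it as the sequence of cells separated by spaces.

The waypoints must appear in the order 11, 12, 8, with no cell reused.
Route from 7: down 1 to 10, right 2 to 12, up 1 to 9, left 1 to 8, up 1 to 5, left 1 to 4 — 7 moves in all.
Check: order respected (11 at step 2, 12 at step 3, 8 at step 5); 7 moves as required.

7 10 11 12 9 8 5 4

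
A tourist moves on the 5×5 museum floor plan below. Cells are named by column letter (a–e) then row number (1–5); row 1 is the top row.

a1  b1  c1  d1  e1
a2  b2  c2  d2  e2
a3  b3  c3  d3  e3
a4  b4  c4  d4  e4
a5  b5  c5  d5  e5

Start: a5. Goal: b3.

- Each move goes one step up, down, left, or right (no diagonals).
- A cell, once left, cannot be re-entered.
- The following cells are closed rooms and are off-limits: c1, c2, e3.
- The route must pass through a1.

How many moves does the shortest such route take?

Any route passes through a1 somewhere between a5 and b3. Summing Manhattan distances along the two legs (a5 → a1 → b3) gives a lower bound of 4 + 3 = 7 moves.
A route of 7 moves achieves this: a5 → a4 → a3 → a2 → a1 → b1 → b2 → b3.
Since 7 matches the lower bound, it is optimal.

7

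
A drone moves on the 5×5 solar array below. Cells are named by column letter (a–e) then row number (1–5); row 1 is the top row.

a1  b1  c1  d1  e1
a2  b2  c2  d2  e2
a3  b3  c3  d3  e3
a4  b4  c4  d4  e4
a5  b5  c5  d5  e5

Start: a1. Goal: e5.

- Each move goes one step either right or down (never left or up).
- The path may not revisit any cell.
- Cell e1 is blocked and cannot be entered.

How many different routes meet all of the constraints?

A right/down-only route from a1 to e5 makes exactly 4 down-moves and 4 right-moves in some order.
With no other constraints that would be C(8,4) = 70 routes.
Subtract routes through each blocked cell (inclusion–exclusion for overlaps): − through e1: 1 → 69.
That gives 69 routes.

69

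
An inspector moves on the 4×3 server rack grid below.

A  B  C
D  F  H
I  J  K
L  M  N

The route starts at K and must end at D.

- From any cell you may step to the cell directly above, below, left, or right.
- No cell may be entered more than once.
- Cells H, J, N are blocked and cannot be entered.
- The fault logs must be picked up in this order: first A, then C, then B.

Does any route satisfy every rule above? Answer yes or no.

The blocked cells wall A off from K completely — no sequence of moves reaches it at all, so no route can satisfy the rules.

no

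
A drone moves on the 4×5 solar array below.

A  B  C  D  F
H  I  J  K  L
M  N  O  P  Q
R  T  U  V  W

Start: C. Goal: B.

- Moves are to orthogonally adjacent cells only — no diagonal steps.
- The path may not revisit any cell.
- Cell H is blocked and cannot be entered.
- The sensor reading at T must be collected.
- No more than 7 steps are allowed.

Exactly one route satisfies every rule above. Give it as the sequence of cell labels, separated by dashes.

C - J - O - U - T - N - I - B

The 7-move cap with required stops at T leaves no slack for detours.
Route from C: down 3 to U, left 1 to T, up 3 to B — 7 moves in all.
Check: all required cells visited; 7 ≤ 7 moves.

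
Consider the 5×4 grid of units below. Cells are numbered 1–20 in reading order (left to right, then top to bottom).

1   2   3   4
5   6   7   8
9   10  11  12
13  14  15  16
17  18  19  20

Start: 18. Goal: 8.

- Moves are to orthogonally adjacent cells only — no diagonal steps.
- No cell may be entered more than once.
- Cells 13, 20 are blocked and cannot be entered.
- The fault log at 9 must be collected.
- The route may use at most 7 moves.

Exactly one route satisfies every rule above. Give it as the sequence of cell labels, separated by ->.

The 7-move cap with required stops at 9 leaves no slack for detours.
Route from 18: 2× up (reaching 10), left to 9, up to 5, 3× right (reaching 8) — 7 moves in all.
Check: all required cells visited; 7 ≤ 7 moves.

18 -> 14 -> 10 -> 9 -> 5 -> 6 -> 7 -> 8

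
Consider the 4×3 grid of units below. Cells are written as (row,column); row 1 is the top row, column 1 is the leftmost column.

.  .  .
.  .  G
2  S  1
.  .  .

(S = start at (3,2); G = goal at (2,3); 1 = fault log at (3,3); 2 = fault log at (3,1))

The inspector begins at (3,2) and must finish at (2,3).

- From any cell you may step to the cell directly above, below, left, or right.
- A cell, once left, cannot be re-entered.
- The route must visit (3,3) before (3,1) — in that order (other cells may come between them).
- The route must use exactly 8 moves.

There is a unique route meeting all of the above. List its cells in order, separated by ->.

The waypoints must appear in the order (3,3), (3,1), with no cell reused.
Route from (3,2): right to (3,3), down to (4,3), 2× left (reaching (4,1)), 2× up (reaching (2,1)), 2× right (reaching (2,3)) — 8 moves in all.
Check: order respected (1 at step 1, 2 at step 5); 8 moves as required.

(3,2) -> (3,3) -> (4,3) -> (4,2) -> (4,1) -> (3,1) -> (2,1) -> (2,2) -> (2,3)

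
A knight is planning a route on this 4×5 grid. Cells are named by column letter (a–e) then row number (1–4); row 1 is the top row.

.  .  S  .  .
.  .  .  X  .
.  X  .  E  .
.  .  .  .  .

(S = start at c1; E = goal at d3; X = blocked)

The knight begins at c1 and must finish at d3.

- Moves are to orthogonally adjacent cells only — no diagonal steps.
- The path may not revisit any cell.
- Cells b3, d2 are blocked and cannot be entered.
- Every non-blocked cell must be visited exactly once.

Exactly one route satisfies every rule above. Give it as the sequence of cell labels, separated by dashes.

c1 - d1 - e1 - e2 - e3 - e4 - d4 - c4 - b4 - a4 - a3 - a2 - a1 - b1 - b2 - c2 - c3 - d3

Need to visit all 18 open cells exactly once, starting at c1 and ending at d3.
Cell a1 has only two open neighbours (a2 and b1), so the path must pass straight through it: one of those is the cell it's entered from and the other is where it exits.
Route from c1: right 2 to e1, down 3 to e4, left 4 to a4, up 3 to a1, right 1 to b1, down 1 to b2, right 1 to c2, down 1 to c3, right 1 to d3 — 17 moves in all.
Check: all 18 open cells covered.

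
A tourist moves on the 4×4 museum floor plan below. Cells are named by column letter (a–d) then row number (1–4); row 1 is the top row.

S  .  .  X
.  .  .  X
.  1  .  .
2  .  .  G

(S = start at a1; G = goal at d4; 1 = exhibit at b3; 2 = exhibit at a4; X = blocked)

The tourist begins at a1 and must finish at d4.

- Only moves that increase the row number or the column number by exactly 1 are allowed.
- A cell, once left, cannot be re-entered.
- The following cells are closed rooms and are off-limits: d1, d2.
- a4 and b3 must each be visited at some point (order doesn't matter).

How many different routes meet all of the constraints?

A right/down-only route from a1 to d4 makes exactly 3 down-moves and 3 right-moves in some order.
With no other constraints that would be C(6,3) = 20 routes.
a4 is below but to the left of b3: going b3 → a4 would need a leftward move and a4 → b3 an upward move, so no right/down-only route can visit both required cells.
No route satisfies every constraint, so the count is 0.

0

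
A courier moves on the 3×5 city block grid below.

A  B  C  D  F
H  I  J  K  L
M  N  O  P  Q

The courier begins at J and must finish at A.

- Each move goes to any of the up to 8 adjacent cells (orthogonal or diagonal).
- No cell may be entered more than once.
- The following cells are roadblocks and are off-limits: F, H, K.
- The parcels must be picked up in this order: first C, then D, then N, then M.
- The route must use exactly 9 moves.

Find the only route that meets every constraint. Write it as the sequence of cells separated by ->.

The waypoints must appear in the order C, D, N, M, with no cell reused.
Route from J: up to C, right to D, down-right to L, down-left to P, 3× left (reaching M), up-right to I, up-left to A — 9 moves in all.
Check: order respected (C at step 1, D at step 2, N at step 6, M at step 7); 9 moves as required.

J -> C -> D -> L -> P -> O -> N -> M -> I -> A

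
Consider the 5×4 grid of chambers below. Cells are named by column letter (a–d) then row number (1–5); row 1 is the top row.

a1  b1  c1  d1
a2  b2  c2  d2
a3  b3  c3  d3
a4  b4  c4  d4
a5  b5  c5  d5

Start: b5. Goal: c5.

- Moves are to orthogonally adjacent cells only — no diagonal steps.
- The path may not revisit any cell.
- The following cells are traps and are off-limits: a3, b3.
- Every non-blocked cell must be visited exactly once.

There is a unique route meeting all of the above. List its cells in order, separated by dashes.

b5 - a5 - a4 - b4 - c4 - c3 - c2 - b2 - a2 - a1 - b1 - c1 - d1 - d2 - d3 - d4 - d5 - c5

Need to visit all 18 open cells exactly once, starting at b5 and ending at c5.
Route from b5: left 1 to a5, up 1 to a4, right 2 to c4, up 2 to c2, left 2 to a2, up 1 to a1, right 3 to d1, down 4 to d5, left 1 to c5 — 17 moves in all.
Check: all 18 open cells covered.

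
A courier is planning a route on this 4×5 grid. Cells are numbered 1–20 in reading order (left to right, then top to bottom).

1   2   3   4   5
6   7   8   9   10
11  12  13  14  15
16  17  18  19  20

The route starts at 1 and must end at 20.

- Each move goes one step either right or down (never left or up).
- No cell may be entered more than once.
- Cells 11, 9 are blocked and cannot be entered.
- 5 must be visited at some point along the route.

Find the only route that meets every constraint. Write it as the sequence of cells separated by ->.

Moves only go right or down, so the column and row indices never decrease.
Route from 1: 4× right (reaching 5), 3× down (reaching 20) — 7 moves in all.
Check: all required cells visited.

1 -> 2 -> 3 -> 4 -> 5 -> 10 -> 15 -> 20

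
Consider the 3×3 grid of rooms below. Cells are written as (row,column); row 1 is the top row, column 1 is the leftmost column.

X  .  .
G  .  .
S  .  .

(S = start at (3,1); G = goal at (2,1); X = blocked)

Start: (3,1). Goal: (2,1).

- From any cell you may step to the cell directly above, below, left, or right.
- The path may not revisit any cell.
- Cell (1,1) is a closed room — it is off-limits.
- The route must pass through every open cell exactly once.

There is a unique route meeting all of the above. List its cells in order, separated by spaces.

(3,1) (3,2) (3,3) (2,3) (1,3) (1,2) (2,2) (2,1)

Need to visit all 8 open cells exactly once, starting at (3,1) and ending at (2,1).
Cell (1,3) has only two open neighbours ((2,3) and (1,2)), so the path must pass straight through it: one of those is the cell it's entered from and the other is where it exits.
Route from (3,1): 2× right (reaching (3,3)), 2× up (reaching (1,3)), left to (1,2), down to (2,2), left to (2,1) — 7 moves in all.
Check: all 8 open cells covered.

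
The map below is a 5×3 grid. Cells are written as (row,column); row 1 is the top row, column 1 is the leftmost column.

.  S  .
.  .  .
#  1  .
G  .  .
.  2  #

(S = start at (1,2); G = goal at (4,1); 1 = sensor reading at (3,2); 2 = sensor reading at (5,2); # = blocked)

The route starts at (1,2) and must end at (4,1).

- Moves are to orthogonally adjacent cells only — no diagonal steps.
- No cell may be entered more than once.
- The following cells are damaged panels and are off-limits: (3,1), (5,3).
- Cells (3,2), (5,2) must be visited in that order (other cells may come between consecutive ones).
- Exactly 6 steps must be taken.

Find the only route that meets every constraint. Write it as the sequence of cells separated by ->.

(1,2) -> (2,2) -> (3,2) -> (4,2) -> (5,2) -> (5,1) -> (4,1)

The waypoints must appear in the order (3,2), (5,2), with no cell reused.
Route from (1,2): 4× down (reaching (5,2)), left to (5,1), up to (4,1) — 6 moves in all.
Check: order respected (1 at step 2, 2 at step 4); 6 moves as required.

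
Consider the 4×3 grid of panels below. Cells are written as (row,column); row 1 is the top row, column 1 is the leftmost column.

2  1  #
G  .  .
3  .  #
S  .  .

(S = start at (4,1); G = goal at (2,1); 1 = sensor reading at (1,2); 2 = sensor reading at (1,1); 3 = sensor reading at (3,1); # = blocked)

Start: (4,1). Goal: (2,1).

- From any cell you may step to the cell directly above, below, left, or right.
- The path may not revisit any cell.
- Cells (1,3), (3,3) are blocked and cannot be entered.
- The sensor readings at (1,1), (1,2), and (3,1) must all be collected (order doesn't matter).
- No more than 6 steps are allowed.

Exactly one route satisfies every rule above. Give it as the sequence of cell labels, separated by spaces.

The 6-move cap with required stops at (1,1), (1,2), (3,1) leaves no slack for detours.
Route from (4,1): up to (3,1), right to (3,2), 2× up (reaching (1,2)), left to (1,1), down to (2,1) — 6 moves in all.
Check: all required cells visited; 6 ≤ 6 moves.

(4,1) (3,1) (3,2) (2,2) (1,2) (1,1) (2,1)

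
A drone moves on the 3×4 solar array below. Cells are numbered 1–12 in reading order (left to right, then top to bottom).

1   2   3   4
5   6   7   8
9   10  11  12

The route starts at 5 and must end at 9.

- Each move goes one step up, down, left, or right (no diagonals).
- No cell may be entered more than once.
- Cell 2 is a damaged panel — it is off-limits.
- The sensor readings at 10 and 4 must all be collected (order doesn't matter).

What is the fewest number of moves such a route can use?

9

Any route passes through 10 and 4 in some order between 5 and 9. Summing Manhattan distances along each leg and taking the cheapest ordering (5 → 4 → 10 → 9) gives a lower bound of 4 + 4 + 1 = 9 moves.
A route of 9 moves achieves this: 5 → 6 → 7 → 3 → 4 → 8 → 12 → 11 → 10 → 9.
Since 9 matches the lower bound, it is optimal.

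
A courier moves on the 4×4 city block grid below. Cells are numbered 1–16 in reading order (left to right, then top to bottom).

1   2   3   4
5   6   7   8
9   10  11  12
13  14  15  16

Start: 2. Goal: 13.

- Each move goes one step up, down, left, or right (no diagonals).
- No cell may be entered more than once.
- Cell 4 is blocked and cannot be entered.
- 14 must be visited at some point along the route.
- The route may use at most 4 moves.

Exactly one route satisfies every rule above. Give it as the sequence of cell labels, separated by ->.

2 -> 6 -> 10 -> 14 -> 13

Any route must reach 14 and still end at 13 within 4 moves, so the order of the required stops is forced.
Route from 2: 3× down (reaching 14), left to 13 — 4 moves in all.
Check: all required cells visited; 4 ≤ 4 moves.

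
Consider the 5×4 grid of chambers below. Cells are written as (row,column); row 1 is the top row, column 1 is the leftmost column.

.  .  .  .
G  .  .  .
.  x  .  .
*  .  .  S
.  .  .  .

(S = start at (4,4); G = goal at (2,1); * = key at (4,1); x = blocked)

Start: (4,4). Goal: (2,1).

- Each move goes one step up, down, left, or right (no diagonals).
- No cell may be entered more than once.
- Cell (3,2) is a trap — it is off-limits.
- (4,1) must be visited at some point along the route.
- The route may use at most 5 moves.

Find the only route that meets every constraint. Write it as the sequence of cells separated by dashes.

Any route must reach (4,1) and still end at (2,1) within 5 moves, so the order of the required stops is forced.
Route from (4,4): 3× left (reaching (4,1)), 2× up (reaching (2,1)) — 5 moves in all.
Check: all required cells visited; 5 ≤ 5 moves.

(4,4) - (4,3) - (4,2) - (4,1) - (3,1) - (2,1)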